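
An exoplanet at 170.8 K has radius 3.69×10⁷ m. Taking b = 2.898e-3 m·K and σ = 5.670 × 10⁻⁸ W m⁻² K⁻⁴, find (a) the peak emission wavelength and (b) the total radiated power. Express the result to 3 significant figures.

λ_max ≈ 17.0 μm; P ≈ 8.26×10¹⁷ W

(a) λ_max = b/T = 2.898×10⁻³/170.8 = 1.697×10⁻⁵ m = 17.0 μm.
Surface area A = 4πR² = 4π(3.69×10⁷ m)² = 1.71105×10¹⁶ m².
(b) P = σAT⁴ = 5.670×10⁻⁸×1.71105×10¹⁶×(170.8)⁴ = 8.26×10¹⁷ W.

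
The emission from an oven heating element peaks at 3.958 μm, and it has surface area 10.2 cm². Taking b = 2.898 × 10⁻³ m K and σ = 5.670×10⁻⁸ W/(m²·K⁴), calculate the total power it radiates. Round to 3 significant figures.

Wien's law: T = b/λ_max = 2.898×10⁻³/3.958×10⁻⁶ = 732.188 K.
Area A = 10.2 cm² = 1.02×10⁻³ m².
Then P = σAT⁴ = 5.670×10⁻⁸×1.02×10⁻³×(732.188)⁴ = 16.6 W.

P ≈ 16.6 W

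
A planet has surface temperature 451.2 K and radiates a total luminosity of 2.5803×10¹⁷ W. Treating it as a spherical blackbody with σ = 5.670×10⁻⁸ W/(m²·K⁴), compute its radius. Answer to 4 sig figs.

R ≈ 2.956×10⁶ m

L = 4πR²σT⁴ ⇒ R = √(L/(4πσT⁴)).
σT⁴ = 2349.95 W/m², so R = √(2.5803×10¹⁷/(4π×2349.95)) = 2.956×10⁶ m.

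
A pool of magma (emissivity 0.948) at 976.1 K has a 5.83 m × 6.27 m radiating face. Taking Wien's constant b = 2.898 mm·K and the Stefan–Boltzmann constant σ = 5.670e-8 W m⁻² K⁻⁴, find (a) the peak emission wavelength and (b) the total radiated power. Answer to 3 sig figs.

(a) λ_max = b/T = 2.898×10⁻³/976.1 = 2.969×10⁻⁶ m = 2.97×10³ nm.
Area A = 5.83 × 6.27 = 36.5541 m².
(b) P = εσAT⁴ = 0.948×5.670×10⁻⁸×36.5541×(976.1)⁴ = 1.78×10⁶ W.

λ_max ≈ 2.97×10³ nm; P ≈ 1.78×10⁶ W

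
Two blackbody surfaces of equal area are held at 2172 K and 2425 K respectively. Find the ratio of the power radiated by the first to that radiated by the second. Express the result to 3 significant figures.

With equal areas, P₁/P₂ = (T₁/T₂)⁴ = (2172/2425)⁴ = 0.644.

P₁/P₂ ≈ 0.644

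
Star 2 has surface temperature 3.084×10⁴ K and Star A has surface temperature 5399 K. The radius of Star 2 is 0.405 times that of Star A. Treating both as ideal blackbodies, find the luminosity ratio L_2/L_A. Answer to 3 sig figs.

L ∝ R²T⁴, so L_2/L_A = (R_2/R_A)²(T_2/T_A)⁴ = (0.405)² × (3.084×10⁴/5399)⁴ = 0.164025 × 1064.64 = 175.

L_2/L_A ≈ 175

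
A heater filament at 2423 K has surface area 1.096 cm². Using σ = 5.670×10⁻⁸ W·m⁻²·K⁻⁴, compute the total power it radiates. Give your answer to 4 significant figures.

P ≈ 214.2 W

Area A = 1.096 cm² = 1.096×10⁻⁴ m².
P = σAT⁴ = 5.670×10⁻⁸ × 1.096×10⁻⁴ × (2423)⁴ = 214.2 W.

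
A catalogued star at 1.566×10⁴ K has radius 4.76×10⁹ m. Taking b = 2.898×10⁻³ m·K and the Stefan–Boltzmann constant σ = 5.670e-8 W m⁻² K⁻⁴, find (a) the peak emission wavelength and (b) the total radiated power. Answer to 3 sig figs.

(a) λ_max = b/T = 2.898×10⁻³/1.566×10⁴ = 1.851×10⁻⁷ m = 185 nm.
Surface area A = 4πR² = 4π(4.76×10⁹ m)² = 2.84724×10²⁰ m².
(b) P = σAT⁴ = 5.670×10⁻⁸×2.84724×10²⁰×(1.566×10⁴)⁴ = 9.71×10²⁹ W.

λ_max ≈ 185 nm; P ≈ 9.71×10²⁹ W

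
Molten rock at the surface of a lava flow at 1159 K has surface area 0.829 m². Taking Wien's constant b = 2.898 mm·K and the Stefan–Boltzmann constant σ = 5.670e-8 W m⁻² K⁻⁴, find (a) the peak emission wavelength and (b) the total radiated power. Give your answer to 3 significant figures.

(a) λ_max = b/T = 2.898×10⁻³/1159 = 2.500×10⁻⁶ m = 2.50 μm.
Area A = 0.829 m².
(b) P = σAT⁴ = 5.670×10⁻⁸×0.829×(1159)⁴ = 8.48×10⁴ W.

λ_max ≈ 2.50 μm; P ≈ 8.48×10⁴ W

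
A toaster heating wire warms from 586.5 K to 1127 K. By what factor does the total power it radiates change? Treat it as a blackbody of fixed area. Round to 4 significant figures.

P₂/P₁ ≈ 13.63

P ∝ T⁴, so P₂/P₁ = (T₂/T₁)⁴ = (1127/586.5)⁴ = (1.92157)⁴ = 13.63.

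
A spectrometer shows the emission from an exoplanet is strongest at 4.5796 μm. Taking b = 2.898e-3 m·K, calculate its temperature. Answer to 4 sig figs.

Wien's law gives T = b/λ_max = (2.898×10⁻³ m·K)/(4.5796×10⁻⁶ m) = 632.8 K.

T ≈ 632.8 K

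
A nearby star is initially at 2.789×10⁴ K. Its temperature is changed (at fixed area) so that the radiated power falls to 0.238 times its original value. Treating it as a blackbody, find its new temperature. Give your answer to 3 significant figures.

P ∝ T⁴, so T₂/T₁ = (P₂/P₁)^(1/4) = (0.238)^(1/4) = 0.698464.
T₂ = 2.789×10⁴ × 0.698464 = 1.95×10⁴ K.

T₂ ≈ 1.95×10⁴ K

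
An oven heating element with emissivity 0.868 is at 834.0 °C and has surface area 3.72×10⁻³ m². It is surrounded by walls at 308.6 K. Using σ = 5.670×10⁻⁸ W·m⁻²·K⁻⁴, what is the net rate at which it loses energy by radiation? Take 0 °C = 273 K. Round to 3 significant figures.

Net loss ≈ 273 W

T = 834.0 °C + 273 = 1107.0 K.
Area A = 3.72×10⁻³ m².
Net radiated power P_net = εσA(T⁴ − T₀⁴) = 0.868×5.670×10⁻⁸×3.72×10⁻³×(1107.0⁴ − 308.6⁴).
T⁴ − T₀⁴ = 1.50173×10¹² − 9.06951×10⁹ = 1.49266×10¹² K⁴, so P_net = 273 W.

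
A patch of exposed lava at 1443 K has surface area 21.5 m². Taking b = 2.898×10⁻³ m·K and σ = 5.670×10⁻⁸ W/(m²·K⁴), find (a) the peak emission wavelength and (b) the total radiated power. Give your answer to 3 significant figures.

λ_max ≈ 2.01×10³ nm; P ≈ 5.29×10⁶ W

(a) λ_max = b/T = 2.898×10⁻³/1443 = 2.008×10⁻⁶ m = 2.01×10³ nm.
Area A = 21.5 m².
(b) P = σAT⁴ = 5.670×10⁻⁸×21.5×(1443)⁴ = 5.29×10⁶ W.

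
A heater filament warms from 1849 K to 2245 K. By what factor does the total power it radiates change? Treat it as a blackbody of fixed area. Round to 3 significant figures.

P₂/P₁ ≈ 2.17

P ∝ T⁴, so P₂/P₁ = (T₂/T₁)⁴ = (2245/1849)⁴ = (1.21417)⁴ = 2.17.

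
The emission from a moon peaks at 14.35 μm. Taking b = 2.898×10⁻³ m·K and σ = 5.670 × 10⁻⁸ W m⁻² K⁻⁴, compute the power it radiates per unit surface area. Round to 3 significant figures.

I ≈ 94.3 W/m²

Wien's law: T = b/λ_max = 2.898×10⁻³/1.435×10⁻⁵ = 201.951 K.
Then I = σT⁴ = 5.670×10⁻⁸×(201.951)⁴ = 94.3 W/m².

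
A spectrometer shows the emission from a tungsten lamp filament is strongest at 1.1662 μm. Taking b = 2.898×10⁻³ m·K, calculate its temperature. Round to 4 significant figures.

T ≈ 2485 K

Wien's law gives T = b/λ_max = (2.898×10⁻³ m·K)/(1.1662×10⁻⁶ m) = 2485 K.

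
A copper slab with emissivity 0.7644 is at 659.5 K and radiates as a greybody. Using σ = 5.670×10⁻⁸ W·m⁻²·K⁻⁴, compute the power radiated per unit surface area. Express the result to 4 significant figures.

I ≈ 8199 W/m²

Stefan–Boltzmann: I = εσT⁴ = 0.7644 × 5.670×10⁻⁸ × (659.5)⁴ = 8199 W/m².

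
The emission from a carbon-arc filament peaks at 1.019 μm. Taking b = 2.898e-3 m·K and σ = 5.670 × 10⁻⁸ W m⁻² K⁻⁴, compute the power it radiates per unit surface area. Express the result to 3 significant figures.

Wien's law: T = b/λ_max = 2.898×10⁻³/1.019×10⁻⁶ = 2843.96 K.
Then I = σT⁴ = 5.670×10⁻⁸×(2843.96)⁴ = 3.71×10⁶ W/m².

I ≈ 3.71×10⁶ W/m²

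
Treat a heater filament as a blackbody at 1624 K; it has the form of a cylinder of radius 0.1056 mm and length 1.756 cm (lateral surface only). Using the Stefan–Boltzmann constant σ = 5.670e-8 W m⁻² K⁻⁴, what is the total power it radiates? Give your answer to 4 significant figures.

P ≈ 4.595 W

Lateral area A = 2πrL = 2π×1.056×10⁻⁴×0.01756 = 1.16511×10⁻⁵ m².
P = σAT⁴ = 5.670×10⁻⁸ × 1.16511×10⁻⁵ × (1624)⁴ = 4.595 W.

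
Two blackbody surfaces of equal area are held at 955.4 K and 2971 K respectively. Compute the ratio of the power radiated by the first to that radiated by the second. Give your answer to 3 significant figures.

With equal areas, P₁/P₂ = (T₁/T₂)⁴ = (955.4/2971)⁴ = 0.0107.

P₁/P₂ ≈ 0.0107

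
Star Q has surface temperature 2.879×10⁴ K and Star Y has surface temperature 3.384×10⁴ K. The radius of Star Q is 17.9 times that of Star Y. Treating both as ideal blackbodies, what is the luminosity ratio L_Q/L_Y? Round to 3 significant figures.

L_Q/L_Y ≈ 168

L ∝ R²T⁴, so L_Q/L_Y = (R_Q/R_Y)²(T_Q/T_Y)⁴ = (17.9)² × (2.879×10⁴/3.384×10⁴)⁴ = 320.41 × 0.523896 = 168.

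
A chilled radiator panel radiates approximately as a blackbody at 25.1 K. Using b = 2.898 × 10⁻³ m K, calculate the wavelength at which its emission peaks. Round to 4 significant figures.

λ_max ≈ 0.1155 mm

Wien's displacement law: λ_max = b/T = (2.898×10⁻³ m·K)/(25.1 K) = 1.1546×10⁻⁴ m.
That is 0.1155 mm, in the infrared range.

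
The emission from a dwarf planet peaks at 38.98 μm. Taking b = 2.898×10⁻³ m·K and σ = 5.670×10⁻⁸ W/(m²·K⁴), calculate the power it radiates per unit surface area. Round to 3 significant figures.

I ≈ 1.73 W/m²

Wien's law: T = b/λ_max = 2.898×10⁻³/3.898×10⁻⁵ = 74.3458 K.
Then I = σT⁴ = 5.670×10⁻⁸×(74.3458)⁴ = 1.73 W/m².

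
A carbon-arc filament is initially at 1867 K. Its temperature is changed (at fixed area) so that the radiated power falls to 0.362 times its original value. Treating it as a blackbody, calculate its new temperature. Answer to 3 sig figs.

P ∝ T⁴, so T₂/T₁ = (P₂/P₁)^(1/4) = (0.362)^(1/4) = 0.775670.
T₂ = 1867 × 0.775670 = 1.45×10³ K.

T₂ ≈ 1.45×10³ K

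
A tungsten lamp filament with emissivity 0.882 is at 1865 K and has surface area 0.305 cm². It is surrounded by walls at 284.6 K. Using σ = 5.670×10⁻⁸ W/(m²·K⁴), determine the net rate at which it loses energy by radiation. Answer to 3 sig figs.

Net loss ≈ 18.4 W

Area A = 0.305 cm² = 3.05×10⁻⁵ m².
Net radiated power P_net = εσA(T⁴ − T₀⁴) = 0.882×5.670×10⁻⁸×3.05×10⁻⁵×(1865⁴ − 284.6⁴).
T⁴ − T₀⁴ = 1.20980×10¹³ − 6.56054×10⁹ = 1.20914×10¹³ K⁴, so P_net = 18.4 W.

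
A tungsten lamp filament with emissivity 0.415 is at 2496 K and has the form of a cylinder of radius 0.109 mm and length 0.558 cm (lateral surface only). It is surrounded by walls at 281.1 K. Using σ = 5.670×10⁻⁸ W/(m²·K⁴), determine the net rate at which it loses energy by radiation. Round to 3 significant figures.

Net loss ≈ 3.49 W

Lateral area A = 2πrL = 2π×1.09×10⁻⁴×5.58×10⁻³ = 3.82156×10⁻⁶ m².
Net radiated power P_net = εσA(T⁴ − T₀⁴) = 0.415×5.670×10⁻⁸×3.82156×10⁻⁶×(2496⁴ − 281.1⁴).
T⁴ − T₀⁴ = 3.88131×10¹³ − 6.24372×10⁹ = 3.88069×10¹³ K⁴, so P_net = 3.49 W.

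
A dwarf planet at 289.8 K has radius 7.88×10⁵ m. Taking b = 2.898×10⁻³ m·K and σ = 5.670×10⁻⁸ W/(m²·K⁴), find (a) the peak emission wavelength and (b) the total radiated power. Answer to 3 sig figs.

(a) λ_max = b/T = 2.898×10⁻³/289.8 = 1.000×10⁻⁵ m = 10.0 μm.
Surface area A = 4πR² = 4π(7.88×10⁵ m)² = 7.80301×10¹² m².
(b) P = σAT⁴ = 5.670×10⁻⁸×7.80301×10¹²×(289.8)⁴ = 3.12×10¹⁵ W.

λ_max ≈ 10.0 μm; P ≈ 3.12×10¹⁵ W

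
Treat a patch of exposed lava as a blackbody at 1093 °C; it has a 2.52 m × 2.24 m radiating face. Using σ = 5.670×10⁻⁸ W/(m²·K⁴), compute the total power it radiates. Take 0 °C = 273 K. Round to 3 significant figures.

T = 1093 °C + 273 = 1366 K.
Area A = 2.52 × 2.24 = 5.6448 m².
P = σAT⁴ = 5.670×10⁻⁸ × 5.6448 × (1366)⁴ = 1.11×10⁶ W.

P ≈ 1.11×10⁶ W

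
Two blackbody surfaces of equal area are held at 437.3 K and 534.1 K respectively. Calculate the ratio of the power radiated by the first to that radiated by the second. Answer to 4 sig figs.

P₁/P₂ ≈ 0.4494

With equal areas, P₁/P₂ = (T₁/T₂)⁴ = (437.3/534.1)⁴ = 0.4494.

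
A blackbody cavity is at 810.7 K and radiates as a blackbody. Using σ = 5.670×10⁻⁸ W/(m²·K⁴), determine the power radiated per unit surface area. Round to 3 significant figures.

I ≈ 2.45×10⁴ W/m²

Stefan–Boltzmann: I = σT⁴ = 5.670×10⁻⁸ × (810.7)⁴ = 2.45×10⁴ W/m².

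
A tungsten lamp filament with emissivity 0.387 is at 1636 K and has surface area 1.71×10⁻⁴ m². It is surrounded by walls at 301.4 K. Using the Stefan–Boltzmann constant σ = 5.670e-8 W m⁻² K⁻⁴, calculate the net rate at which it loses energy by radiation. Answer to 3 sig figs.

Area A = 1.71×10⁻⁴ m².
Net radiated power P_net = εσA(T⁴ − T₀⁴) = 0.387×5.670×10⁻⁸×1.71×10⁻⁴×(1636⁴ − 301.4⁴).
T⁴ − T₀⁴ = 7.16363×10¹² − 8.25226×10⁹ = 7.15538×10¹² K⁴, so P_net = 26.8 W.

Net loss ≈ 26.8 W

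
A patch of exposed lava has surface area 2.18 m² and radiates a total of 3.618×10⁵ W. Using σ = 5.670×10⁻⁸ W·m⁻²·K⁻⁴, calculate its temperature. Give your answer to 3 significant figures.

T ≈ 1.31×10³ K

Area A = 2.18 m².
P = σAT⁴ ⇒ T = (P/(σA))^(1/4) = (3.618×10⁵/(5.670×10⁻⁸×2.18))^(1/4) = 1.31×10³ K.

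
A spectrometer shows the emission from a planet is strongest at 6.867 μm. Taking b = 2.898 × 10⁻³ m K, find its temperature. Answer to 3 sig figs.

Wien's law gives T = b/λ_max = (2.898×10⁻³ m·K)/(6.867×10⁻⁶ m) = 422 K.

T ≈ 422 K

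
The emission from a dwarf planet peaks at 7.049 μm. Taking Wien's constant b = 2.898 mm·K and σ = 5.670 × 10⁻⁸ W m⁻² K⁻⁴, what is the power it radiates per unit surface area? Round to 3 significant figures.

Wien's law: T = b/λ_max = 2.898×10⁻³/7.049×10⁻⁶ = 411.122 K.
Then I = σT⁴ = 5.670×10⁻⁸×(411.122)⁴ = 1.62×10³ W/m².

I ≈ 1.62×10³ W/m²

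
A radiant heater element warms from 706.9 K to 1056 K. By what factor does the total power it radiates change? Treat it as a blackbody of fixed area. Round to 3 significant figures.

P₂/P₁ ≈ 4.98

P ∝ T⁴, so P₂/P₁ = (T₂/T₁)⁴ = (1056/706.9)⁴ = (1.49385)⁴ = 4.98.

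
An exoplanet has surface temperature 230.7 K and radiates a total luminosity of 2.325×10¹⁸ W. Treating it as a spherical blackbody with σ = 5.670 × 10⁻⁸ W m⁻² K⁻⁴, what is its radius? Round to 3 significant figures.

L = 4πR²σT⁴ ⇒ R = √(L/(4πσT⁴)).
σT⁴ = 160.610 W/m², so R = √(2.325×10¹⁸/(4π×160.610)) = 3.39×10⁷ m.

R ≈ 3.39×10⁷ m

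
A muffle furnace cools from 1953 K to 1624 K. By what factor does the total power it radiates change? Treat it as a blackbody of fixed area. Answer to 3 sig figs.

P₂/P₁ ≈ 0.478

P ∝ T⁴, so P₂/P₁ = (T₂/T₁)⁴ = (1624/1953)⁴ = (0.831541)⁴ = 0.478.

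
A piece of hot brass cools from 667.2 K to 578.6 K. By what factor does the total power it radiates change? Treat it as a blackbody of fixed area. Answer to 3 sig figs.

P ∝ T⁴, so P₂/P₁ = (T₂/T₁)⁴ = (578.6/667.2)⁴ = (0.867206)⁴ = 0.566.

P₂/P₁ ≈ 0.566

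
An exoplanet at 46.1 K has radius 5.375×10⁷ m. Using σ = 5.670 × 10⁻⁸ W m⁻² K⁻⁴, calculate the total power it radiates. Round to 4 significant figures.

P ≈ 9.297×10¹⁵ W

Surface area A = 4πR² = 4π(5.375×10⁷ m)² = 3.63050×10¹⁶ m².
P = σAT⁴ = 5.670×10⁻⁸ × 3.63050×10¹⁶ × (46.1)⁴ = 9.297×10¹⁵ W.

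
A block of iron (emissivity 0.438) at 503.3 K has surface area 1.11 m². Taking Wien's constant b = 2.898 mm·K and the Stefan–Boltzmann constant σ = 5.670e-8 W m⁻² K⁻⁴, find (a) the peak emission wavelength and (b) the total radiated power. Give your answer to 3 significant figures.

λ_max ≈ 5.76 μm; P ≈ 1.77×10³ W

(a) λ_max = b/T = 2.898×10⁻³/503.3 = 5.758×10⁻⁶ m = 5.76 μm.
Area A = 1.11 m².
(b) P = εσAT⁴ = 0.438×5.670×10⁻⁸×1.11×(503.3)⁴ = 1.77×10³ W.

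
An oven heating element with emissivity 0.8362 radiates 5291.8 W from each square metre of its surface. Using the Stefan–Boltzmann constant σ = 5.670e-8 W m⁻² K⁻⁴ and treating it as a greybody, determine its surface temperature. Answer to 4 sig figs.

I = εσT⁴, so T = (I/εσ)^(1/4) = (5291.8/(0.8362×5.670×10⁻⁸))^(1/4) = 578.0 K.

T ≈ 578.0 K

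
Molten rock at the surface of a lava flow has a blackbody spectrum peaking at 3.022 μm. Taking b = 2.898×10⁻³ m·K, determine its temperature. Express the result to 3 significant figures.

T ≈ 959 K

Wien's law gives T = b/λ_max = (2.898×10⁻³ m·K)/(3.022×10⁻⁶ m) = 959 K.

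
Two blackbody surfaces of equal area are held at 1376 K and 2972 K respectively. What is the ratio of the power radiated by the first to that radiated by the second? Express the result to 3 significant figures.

With equal areas, P₁/P₂ = (T₁/T₂)⁴ = (1376/2972)⁴ = 0.0459.

P₁/P₂ ≈ 0.0459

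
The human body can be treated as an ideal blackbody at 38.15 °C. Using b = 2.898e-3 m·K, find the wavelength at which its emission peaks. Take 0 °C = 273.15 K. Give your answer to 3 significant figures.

T = 38.15 °C + 273.15 = 311.30 K.
Wien's displacement law: λ_max = b/T = (2.898×10⁻³ m·K)/(311.30 K) = 9.309×10⁻⁶ m.
That is 9.31 μm, in the infrared range.

λ_max ≈ 9.31 μm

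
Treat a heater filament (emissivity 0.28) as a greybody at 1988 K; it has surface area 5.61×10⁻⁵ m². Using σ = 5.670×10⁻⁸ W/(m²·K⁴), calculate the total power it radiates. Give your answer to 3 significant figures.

P ≈ 13.9 W

Area A = 5.61×10⁻⁵ m².
P = εσAT⁴ = 0.28 × 5.670×10⁻⁸ × 5.61×10⁻⁵ × (1988)⁴ = 13.9 W.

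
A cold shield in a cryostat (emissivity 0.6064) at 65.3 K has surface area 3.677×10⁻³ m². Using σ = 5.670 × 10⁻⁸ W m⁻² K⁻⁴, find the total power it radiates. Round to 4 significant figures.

P ≈ 2.299×10⁻³ W

Area A = 3.677×10⁻³ m².
P = εσAT⁴ = 0.6064 × 5.670×10⁻⁸ × 3.677×10⁻³ × (65.3)⁴ = 2.299×10⁻³ W.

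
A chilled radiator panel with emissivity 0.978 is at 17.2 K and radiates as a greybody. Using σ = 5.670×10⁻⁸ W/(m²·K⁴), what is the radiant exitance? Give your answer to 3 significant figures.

I ≈ 4.85×10⁻³ W/m²

Stefan–Boltzmann: I = εσT⁴ = 0.978 × 5.670×10⁻⁸ × (17.2)⁴ = 4.85×10⁻³ W/m².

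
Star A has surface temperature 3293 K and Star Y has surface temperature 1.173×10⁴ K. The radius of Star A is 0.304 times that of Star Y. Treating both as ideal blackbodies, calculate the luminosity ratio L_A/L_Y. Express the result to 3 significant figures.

L ∝ R²T⁴, so L_A/L_Y = (R_A/R_Y)²(T_A/T_Y)⁴ = (0.304)² × (3293/1.173×10⁴)⁴ = 0.092416 × 6.21119×10⁻³ = 5.74×10⁻⁴.

L_A/L_Y ≈ 5.74×10⁻⁴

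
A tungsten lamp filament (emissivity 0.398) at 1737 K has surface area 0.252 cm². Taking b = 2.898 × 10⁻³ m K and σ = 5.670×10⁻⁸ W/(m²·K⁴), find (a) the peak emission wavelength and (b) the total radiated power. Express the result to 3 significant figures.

(a) λ_max = b/T = 2.898×10⁻³/1737 = 1.668×10⁻⁶ m = 1.67 μm.
Area A = 0.252 cm² = 2.52×10⁻⁵ m².
(b) P = εσAT⁴ = 0.398×5.670×10⁻⁸×2.52×10⁻⁵×(1737)⁴ = 5.18 W.

λ_max ≈ 1.67 μm; P ≈ 5.18 W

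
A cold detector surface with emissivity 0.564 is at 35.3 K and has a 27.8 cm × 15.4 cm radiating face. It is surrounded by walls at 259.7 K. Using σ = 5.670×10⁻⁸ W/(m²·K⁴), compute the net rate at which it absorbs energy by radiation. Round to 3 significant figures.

Area A = 0.278 × 0.154 = 0.042812 m².
Net radiated power P_net = εσA(T⁴ − T₀⁴) = 0.564×5.670×10⁻⁸×0.042812×(35.3⁴ − 259.7⁴).
T⁴ − T₀⁴ = 1.55274×10⁶ − 4.54871×10⁹ = -4.54716×10⁹ K⁴, so P_net = -6.23 W — negative, meaning a net gain of 6.23 W.

Net gain ≈ 6.23 W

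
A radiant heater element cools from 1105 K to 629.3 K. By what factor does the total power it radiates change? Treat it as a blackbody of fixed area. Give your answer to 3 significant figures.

P₂/P₁ ≈ 0.105

P ∝ T⁴, so P₂/P₁ = (T₂/T₁)⁴ = (629.3/1105)⁴ = (0.569502)⁴ = 0.105.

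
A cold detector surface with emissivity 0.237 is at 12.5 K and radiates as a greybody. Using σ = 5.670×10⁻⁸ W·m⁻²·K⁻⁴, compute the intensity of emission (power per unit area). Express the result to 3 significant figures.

Stefan–Boltzmann: I = εσT⁴ = 0.237 × 5.670×10⁻⁸ × (12.5)⁴ = 3.28×10⁻⁴ W/m².

I ≈ 3.28×10⁻⁴ W/m²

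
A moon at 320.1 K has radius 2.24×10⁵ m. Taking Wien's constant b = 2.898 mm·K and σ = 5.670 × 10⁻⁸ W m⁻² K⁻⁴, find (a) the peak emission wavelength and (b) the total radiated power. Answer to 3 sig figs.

λ_max ≈ 9.05 μm; P ≈ 3.75×10¹⁴ W

(a) λ_max = b/T = 2.898×10⁻³/320.1 = 9.053×10⁻⁶ m = 9.05 μm.
Surface area A = 4πR² = 4π(2.24×10⁵ m)² = 6.30530×10¹¹ m².
(b) P = σAT⁴ = 5.670×10⁻⁸×6.30530×10¹¹×(320.1)⁴ = 3.75×10¹⁴ W.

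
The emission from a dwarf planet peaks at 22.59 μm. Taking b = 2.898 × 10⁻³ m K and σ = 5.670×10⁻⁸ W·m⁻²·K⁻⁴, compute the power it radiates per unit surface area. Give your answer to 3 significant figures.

I ≈ 15.4 W/m²

Wien's law: T = b/λ_max = 2.898×10⁻³/2.259×10⁻⁵ = 128.287 K.
Then I = σT⁴ = 5.670×10⁻⁸×(128.287)⁴ = 15.4 W/m².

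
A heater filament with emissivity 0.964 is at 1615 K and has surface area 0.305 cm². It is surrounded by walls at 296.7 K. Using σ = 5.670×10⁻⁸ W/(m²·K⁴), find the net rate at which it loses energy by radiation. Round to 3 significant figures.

Area A = 0.305 cm² = 3.05×10⁻⁵ m².
Net radiated power P_net = εσA(T⁴ − T₀⁴) = 0.964×5.670×10⁻⁸×3.05×10⁻⁵×(1615⁴ − 296.7⁴).
T⁴ − T₀⁴ = 6.80284×10¹² − 7.74944×10⁹ = 6.79509×10¹² K⁴, so P_net = 11.3 W.

Net loss ≈ 11.3 W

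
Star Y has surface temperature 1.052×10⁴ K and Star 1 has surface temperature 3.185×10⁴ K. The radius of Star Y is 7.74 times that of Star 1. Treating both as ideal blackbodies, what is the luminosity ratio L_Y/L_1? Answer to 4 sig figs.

L ∝ R²T⁴, so L_Y/L_1 = (R_Y/R_1)²(T_Y/T_1)⁴ = (7.74)² × (1.052×10⁴/3.185×10⁴)⁴ = 59.9076 × 0.0119021 = 0.7130.

L_Y/L_1 ≈ 0.7130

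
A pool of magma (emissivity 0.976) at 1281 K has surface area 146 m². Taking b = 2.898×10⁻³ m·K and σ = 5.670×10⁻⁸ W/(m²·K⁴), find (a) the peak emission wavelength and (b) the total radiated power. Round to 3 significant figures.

λ_max ≈ 2.26 μm; P ≈ 2.18×10⁷ W

(a) λ_max = b/T = 2.898×10⁻³/1281 = 2.262×10⁻⁶ m = 2.26 μm.
Area A = 146 m².
(b) P = εσAT⁴ = 0.976×5.670×10⁻⁸×146×(1281)⁴ = 2.18×10⁷ W.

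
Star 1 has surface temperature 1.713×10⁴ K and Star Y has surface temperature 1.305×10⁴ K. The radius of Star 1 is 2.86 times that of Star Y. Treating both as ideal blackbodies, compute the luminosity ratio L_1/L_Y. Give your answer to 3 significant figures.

L_1/L_Y ≈ 24.3

L ∝ R²T⁴, so L_1/L_Y = (R_1/R_Y)²(T_1/T_Y)⁴ = (2.86)² × (1.713×10⁴/1.305×10⁴)⁴ = 8.1796 × 2.96884 = 24.3.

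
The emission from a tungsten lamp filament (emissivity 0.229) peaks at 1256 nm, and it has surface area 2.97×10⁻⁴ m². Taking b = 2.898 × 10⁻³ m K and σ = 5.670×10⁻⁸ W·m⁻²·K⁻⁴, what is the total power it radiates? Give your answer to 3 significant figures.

P ≈ 109 W

Wien's law: T = b/λ_max = 2.898×10⁻³/1.256×10⁻⁶ = 2307.32 K.
Area A = 2.97×10⁻⁴ m².
Then P = εσAT⁴ = 0.229×5.670×10⁻⁸×2.97×10⁻⁴×(2307.32)⁴ = 109 W.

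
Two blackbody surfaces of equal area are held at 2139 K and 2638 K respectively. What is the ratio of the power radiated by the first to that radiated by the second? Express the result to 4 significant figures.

With equal areas, P₁/P₂ = (T₁/T₂)⁴ = (2139/2638)⁴ = 0.4323.

P₁/P₂ ≈ 0.4323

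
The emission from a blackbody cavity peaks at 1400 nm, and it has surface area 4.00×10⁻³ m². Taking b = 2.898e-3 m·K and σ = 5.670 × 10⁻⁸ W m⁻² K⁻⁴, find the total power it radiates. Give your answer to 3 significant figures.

Wien's law: T = b/λ_max = 2.898×10⁻³/1.400×10⁻⁶ = 2070.00 K.
Area A = 4.00×10⁻³ m².
Then P = σAT⁴ = 5.670×10⁻⁸×4.00×10⁻³×(2070.00)⁴ = 4.16×10³ W.

P ≈ 4.16×10³ W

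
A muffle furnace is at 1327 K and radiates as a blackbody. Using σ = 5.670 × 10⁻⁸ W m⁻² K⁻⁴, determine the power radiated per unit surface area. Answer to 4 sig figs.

Stefan–Boltzmann: I = σT⁴ = 5.670×10⁻⁸ × (1327)⁴ = 1.758×10⁵ W/m².

I ≈ 1.758×10⁵ W/m²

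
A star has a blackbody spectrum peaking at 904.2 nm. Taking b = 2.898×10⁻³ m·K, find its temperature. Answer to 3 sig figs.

Wien's law gives T = b/λ_max = (2.898×10⁻³ m·K)/(9.042×10⁻⁷ m) = 3.21×10³ K.

T ≈ 3.21×10³ K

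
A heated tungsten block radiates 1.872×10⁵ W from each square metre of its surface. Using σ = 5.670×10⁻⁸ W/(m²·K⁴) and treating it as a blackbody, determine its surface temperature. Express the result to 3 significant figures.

I = σT⁴, so T = (I/σ)^(1/4) = (1.872×10⁵/(5.670×10⁻⁸))^(1/4) = 1.35×10³ K.

T ≈ 1.35×10³ K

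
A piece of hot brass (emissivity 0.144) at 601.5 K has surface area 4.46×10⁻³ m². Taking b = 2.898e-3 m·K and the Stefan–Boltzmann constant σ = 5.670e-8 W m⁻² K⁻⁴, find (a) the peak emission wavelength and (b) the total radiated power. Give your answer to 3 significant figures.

λ_max ≈ 4.82 μm; P ≈ 4.77 W

(a) λ_max = b/T = 2.898×10⁻³/601.5 = 4.818×10⁻⁶ m = 4.82 μm.
Area A = 4.46×10⁻³ m².
(b) P = εσAT⁴ = 0.144×5.670×10⁻⁸×4.46×10⁻³×(601.5)⁴ = 4.77 W.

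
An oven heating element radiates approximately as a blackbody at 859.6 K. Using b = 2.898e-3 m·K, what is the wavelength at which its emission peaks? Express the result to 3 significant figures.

Wien's displacement law: λ_max = b/T = (2.898×10⁻³ m·K)/(859.6 K) = 3.371×10⁻⁶ m.
That is 3.37 μm, in the infrared range.

λ_max ≈ 3.37 μm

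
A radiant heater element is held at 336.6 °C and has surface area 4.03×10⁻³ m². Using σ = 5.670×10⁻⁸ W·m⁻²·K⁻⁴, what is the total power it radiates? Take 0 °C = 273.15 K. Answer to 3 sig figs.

T = 336.6 °C + 273.15 = 609.75 K.
Area A = 4.03×10⁻³ m².
P = σAT⁴ = 5.670×10⁻⁸ × 4.03×10⁻³ × (609.75)⁴ = 31.6 W.

P ≈ 31.6 W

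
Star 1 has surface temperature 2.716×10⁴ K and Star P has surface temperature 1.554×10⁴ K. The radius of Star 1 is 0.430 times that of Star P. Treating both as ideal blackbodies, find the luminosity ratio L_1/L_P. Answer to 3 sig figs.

L_1/L_P ≈ 1.73

L ∝ R²T⁴, so L_1/L_P = (R_1/R_P)²(T_1/T_P)⁴ = (0.430)² × (2.716×10⁴/1.554×10⁴)⁴ = 0.1849 × 9.33072 = 1.73.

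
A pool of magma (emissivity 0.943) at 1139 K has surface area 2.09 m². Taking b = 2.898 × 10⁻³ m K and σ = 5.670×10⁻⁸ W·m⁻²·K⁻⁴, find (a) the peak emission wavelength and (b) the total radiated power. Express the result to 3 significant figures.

(a) λ_max = b/T = 2.898×10⁻³/1139 = 2.544×10⁻⁶ m = 2.54 μm.
Area A = 2.09 m².
(b) P = εσAT⁴ = 0.943×5.670×10⁻⁸×2.09×(1139)⁴ = 1.88×10⁵ W.

λ_max ≈ 2.54 μm; P ≈ 1.88×10⁵ W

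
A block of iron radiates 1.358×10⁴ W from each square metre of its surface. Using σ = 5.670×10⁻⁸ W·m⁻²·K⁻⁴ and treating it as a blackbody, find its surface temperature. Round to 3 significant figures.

I = σT⁴, so T = (I/σ)^(1/4) = (1.358×10⁴/(5.670×10⁻⁸))^(1/4) = 700 K.

T ≈ 700 K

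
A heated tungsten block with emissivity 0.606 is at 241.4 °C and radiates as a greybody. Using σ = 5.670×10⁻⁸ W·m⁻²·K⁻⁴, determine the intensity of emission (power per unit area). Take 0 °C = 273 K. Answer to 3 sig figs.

T = 241.4 °C + 273 = 514.4 K.
Stefan–Boltzmann: I = εσT⁴ = 0.606 × 5.670×10⁻⁸ × (514.4)⁴ = 2.41×10³ W/m².

I ≈ 2.41×10³ W/m²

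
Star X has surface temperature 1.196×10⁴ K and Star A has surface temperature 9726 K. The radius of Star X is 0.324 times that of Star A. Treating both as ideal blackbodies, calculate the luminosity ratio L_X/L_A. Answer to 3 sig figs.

L_X/L_A ≈ 0.240

L ∝ R²T⁴, so L_X/L_A = (R_X/R_A)²(T_X/T_A)⁴ = (0.324)² × (1.196×10⁴/9726)⁴ = 0.104976 × 2.28659 = 0.240.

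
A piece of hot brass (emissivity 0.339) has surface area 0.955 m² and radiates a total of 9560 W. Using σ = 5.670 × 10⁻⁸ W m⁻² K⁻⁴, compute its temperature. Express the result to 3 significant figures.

Area A = 0.955 m².
P = εσAT⁴ ⇒ T = (P/(εσA))^(1/4) = (9560/(0.339×5.670×10⁻⁸×0.955))^(1/4) = 850 K.

T ≈ 850 K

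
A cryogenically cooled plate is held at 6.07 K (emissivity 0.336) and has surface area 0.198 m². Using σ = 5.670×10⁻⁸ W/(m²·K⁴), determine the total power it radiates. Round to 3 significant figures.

Area A = 0.198 m².
P = εσAT⁴ = 0.336 × 5.670×10⁻⁸ × 0.198 × (6.07)⁴ = 5.12×10⁻⁶ W.

P ≈ 5.12×10⁻⁶ W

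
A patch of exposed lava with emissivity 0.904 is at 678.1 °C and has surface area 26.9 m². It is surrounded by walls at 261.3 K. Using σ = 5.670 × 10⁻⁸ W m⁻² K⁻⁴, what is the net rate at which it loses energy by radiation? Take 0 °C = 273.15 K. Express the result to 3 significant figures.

T = 678.1 °C + 273.15 = 951.25 K.
Area A = 26.9 m².
Net radiated power P_net = εσA(T⁴ − T₀⁴) = 0.904×5.670×10⁻⁸×26.9×(951.25⁴ − 261.3⁴).
T⁴ − T₀⁴ = 8.18802×10¹¹ − 4.66184×10⁹ = 8.14140×10¹¹ K⁴, so P_net = 1.12×10⁶ W.

Net loss ≈ 1.12×10⁶ W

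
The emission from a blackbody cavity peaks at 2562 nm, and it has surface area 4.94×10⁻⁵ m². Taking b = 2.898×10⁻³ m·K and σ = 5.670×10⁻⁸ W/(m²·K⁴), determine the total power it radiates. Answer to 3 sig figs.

P ≈ 4.59 W

Wien's law: T = b/λ_max = 2.898×10⁻³/2.562×10⁻⁶ = 1131.15 K.
Area A = 4.94×10⁻⁵ m².
Then P = σAT⁴ = 5.670×10⁻⁸×4.94×10⁻⁵×(1131.15)⁴ = 4.59 W.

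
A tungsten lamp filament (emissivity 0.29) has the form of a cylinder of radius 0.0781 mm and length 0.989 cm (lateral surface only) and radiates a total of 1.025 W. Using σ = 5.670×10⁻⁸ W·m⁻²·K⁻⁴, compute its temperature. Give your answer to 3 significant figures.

Lateral area A = 2πrL = 2π×7.81×10⁻⁵×9.89×10⁻³ = 4.85319×10⁻⁶ m².
P = εσAT⁴ ⇒ T = (P/(εσA))^(1/4) = (1.025/(0.29×5.670×10⁻⁸×4.85319×10⁻⁶))^(1/4) = 1.89×10³ K.

T ≈ 1.89×10³ K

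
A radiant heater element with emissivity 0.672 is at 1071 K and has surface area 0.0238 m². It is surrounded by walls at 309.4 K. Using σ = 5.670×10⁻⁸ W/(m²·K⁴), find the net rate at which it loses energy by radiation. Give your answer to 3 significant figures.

Area A = 0.0238 m².
Net radiated power P_net = εσA(T⁴ − T₀⁴) = 0.672×5.670×10⁻⁸×0.0238×(1071⁴ − 309.4⁴).
T⁴ − T₀⁴ = 1.31570×10¹² − 9.16392×10⁹ = 1.30654×10¹² K⁴, so P_net = 1.18×10³ W.

Net loss ≈ 1.18×10³ W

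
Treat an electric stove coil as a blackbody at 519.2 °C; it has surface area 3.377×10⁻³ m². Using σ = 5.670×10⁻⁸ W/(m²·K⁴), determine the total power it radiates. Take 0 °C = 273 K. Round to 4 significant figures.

P ≈ 75.41 W

T = 519.2 °C + 273 = 792.2 K.
Area A = 3.377×10⁻³ m².
P = σAT⁴ = 5.670×10⁻⁸ × 3.377×10⁻³ × (792.2)⁴ = 75.41 W.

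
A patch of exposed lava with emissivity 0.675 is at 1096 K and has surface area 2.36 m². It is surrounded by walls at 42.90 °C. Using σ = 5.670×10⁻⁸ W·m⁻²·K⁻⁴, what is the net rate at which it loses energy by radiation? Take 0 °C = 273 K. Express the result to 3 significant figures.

Surroundings: T = 42.90 °C + 273 = 315.90 K.
Area A = 2.36 m².
Net radiated power P_net = εσA(T⁴ − T₀⁴) = 0.675×5.670×10⁻⁸×2.36×(1096⁴ − 315.90⁴).
T⁴ − T₀⁴ = 1.44292×10¹² − 9.95860×10⁹ = 1.43296×10¹² K⁴, so P_net = 1.29×10⁵ W.

Net loss ≈ 1.29×10⁵ W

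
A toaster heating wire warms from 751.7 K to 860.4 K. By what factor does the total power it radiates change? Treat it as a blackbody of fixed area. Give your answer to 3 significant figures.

P₂/P₁ ≈ 1.72

P ∝ T⁴, so P₂/P₁ = (T₂/T₁)⁴ = (860.4/751.7)⁴ = (1.14461)⁴ = 1.72.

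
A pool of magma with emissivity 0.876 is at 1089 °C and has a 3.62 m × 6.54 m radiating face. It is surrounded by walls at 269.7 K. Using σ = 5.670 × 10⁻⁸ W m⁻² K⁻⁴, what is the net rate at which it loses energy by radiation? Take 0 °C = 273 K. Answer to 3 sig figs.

Net loss ≈ 4.04×10⁶ W

T = 1089 °C + 273 = 1362 K.
Area A = 3.62 × 6.54 = 23.6748 m².
Net radiated power P_net = εσA(T⁴ − T₀⁴) = 0.876×5.670×10⁻⁸×23.6748×(1362⁴ − 269.7⁴).
T⁴ − T₀⁴ = 3.44119×10¹² − 5.29083×10⁹ = 3.43590×10¹² K⁴, so P_net = 4.04×10⁶ W.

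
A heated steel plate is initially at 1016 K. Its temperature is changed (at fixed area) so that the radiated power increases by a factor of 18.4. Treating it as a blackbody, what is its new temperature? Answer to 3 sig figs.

P ∝ T⁴, so T₂/T₁ = (P₂/P₁)^(1/4) = (18.4)^(1/4) = 2.07112.
T₂ = 1016 × 2.07112 = 2.10×10³ K.

T₂ ≈ 2.10×10³ K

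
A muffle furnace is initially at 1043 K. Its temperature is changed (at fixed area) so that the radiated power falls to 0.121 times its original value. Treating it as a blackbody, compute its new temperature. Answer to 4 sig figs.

T₂ ≈ 615.1 K

P ∝ T⁴, so T₂/T₁ = (P₂/P₁)^(1/4) = (0.121)^(1/4) = 0.589789.
T₂ = 1043 × 0.589789 = 615.1 K.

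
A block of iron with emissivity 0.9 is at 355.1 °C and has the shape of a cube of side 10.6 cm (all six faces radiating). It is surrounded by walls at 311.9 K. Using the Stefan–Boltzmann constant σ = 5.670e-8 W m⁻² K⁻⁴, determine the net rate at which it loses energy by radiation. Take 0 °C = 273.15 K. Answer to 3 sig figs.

T = 355.1 °C + 273.15 = 628.25 K.
Area A = 6s² = 6×(0.106 m)² = 0.067416 m².
Net radiated power P_net = εσA(T⁴ − T₀⁴) = 0.9×5.670×10⁻⁸×0.067416×(628.25⁴ − 311.9⁴).
T⁴ − T₀⁴ = 1.55787×10¹¹ − 9.46371×10⁹ = 1.46323×10¹¹ K⁴, so P_net = 503 W.

Net loss ≈ 503 W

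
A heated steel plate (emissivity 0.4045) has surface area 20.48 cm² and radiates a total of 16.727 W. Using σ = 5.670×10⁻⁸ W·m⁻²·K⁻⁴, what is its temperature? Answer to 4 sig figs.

T ≈ 772.5 K

Area A = 20.48 cm² = 2.048×10⁻³ m².
P = εσAT⁴ ⇒ T = (P/(εσA))^(1/4) = (16.727/(0.4045×5.670×10⁻⁸×2.048×10⁻³))^(1/4) = 772.5 K.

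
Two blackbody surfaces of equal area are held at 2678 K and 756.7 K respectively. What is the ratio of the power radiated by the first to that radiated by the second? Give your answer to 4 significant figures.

P₁/P₂ ≈ 156.9

With equal areas, P₁/P₂ = (T₁/T₂)⁴ = (2678/756.7)⁴ = 156.9.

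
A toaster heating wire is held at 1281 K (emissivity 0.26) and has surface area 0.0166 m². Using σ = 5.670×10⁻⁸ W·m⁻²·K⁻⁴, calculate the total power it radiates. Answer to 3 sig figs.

Area A = 0.0166 m².
P = εσAT⁴ = 0.26 × 5.670×10⁻⁸ × 0.0166 × (1281)⁴ = 659 W.

P ≈ 659 W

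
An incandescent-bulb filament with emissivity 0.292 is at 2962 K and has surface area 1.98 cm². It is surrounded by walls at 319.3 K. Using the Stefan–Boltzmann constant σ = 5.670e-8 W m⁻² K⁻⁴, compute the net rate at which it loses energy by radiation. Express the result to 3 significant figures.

Area A = 1.98 cm² = 1.98×10⁻⁴ m².
Net radiated power P_net = εσA(T⁴ − T₀⁴) = 0.292×5.670×10⁻⁸×1.98×10⁻⁴×(2962⁴ − 319.3⁴).
T⁴ − T₀⁴ = 7.69733×10¹³ − 1.03943×10¹⁰ = 7.69629×10¹³ K⁴, so P_net = 252 W.

Net loss ≈ 252 W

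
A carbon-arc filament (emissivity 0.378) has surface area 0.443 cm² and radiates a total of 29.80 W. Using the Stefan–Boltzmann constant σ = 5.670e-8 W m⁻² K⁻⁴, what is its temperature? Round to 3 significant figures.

Area A = 0.443 cm² = 4.43×10⁻⁵ m².
P = εσAT⁴ ⇒ T = (P/(εσA))^(1/4) = (29.80/(0.378×5.670×10⁻⁸×4.43×10⁻⁵))^(1/4) = 2.37×10³ K.

T ≈ 2.37×10³ K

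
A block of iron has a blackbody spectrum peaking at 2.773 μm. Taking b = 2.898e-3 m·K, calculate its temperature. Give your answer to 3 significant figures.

T ≈ 1.05×10³ K

Wien's law gives T = b/λ_max = (2.898×10⁻³ m·K)/(2.773×10⁻⁶ m) = 1.05×10³ K.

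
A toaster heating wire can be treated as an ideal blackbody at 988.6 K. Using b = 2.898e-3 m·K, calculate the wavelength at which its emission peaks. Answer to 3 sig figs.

λ_max ≈ 2.93×10³ nm

Wien's displacement law: λ_max = b/T = (2.898×10⁻³ m·K)/(988.6 K) = 2.931×10⁻⁶ m.
That is 2.93×10³ nm, in the infrared range.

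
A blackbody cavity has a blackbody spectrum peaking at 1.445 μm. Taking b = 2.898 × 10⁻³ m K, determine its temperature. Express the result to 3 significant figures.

Wien's law gives T = b/λ_max = (2.898×10⁻³ m·K)/(1.445×10⁻⁶ m) = 2.01×10³ K.

T ≈ 2.01×10³ K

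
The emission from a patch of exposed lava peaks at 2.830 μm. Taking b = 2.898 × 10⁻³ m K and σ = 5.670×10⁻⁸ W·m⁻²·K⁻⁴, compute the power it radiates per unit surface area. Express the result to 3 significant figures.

Wien's law: T = b/λ_max = 2.898×10⁻³/2.830×10⁻⁶ = 1024.03 K.
Then I = σT⁴ = 5.670×10⁻⁸×(1024.03)⁴ = 6.23×10⁴ W/m².

I ≈ 6.23×10⁴ W/m²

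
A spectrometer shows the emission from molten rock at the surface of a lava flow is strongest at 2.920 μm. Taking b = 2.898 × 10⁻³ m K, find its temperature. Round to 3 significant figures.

Wien's law gives T = b/λ_max = (2.898×10⁻³ m·K)/(2.920×10⁻⁶ m) = 992 K.

T ≈ 992 K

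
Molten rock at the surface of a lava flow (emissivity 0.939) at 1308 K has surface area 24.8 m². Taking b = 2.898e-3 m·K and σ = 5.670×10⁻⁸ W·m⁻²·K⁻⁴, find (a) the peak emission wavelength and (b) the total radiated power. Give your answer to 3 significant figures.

(a) λ_max = b/T = 2.898×10⁻³/1308 = 2.216×10⁻⁶ m = 2.22 μm.
Area A = 24.8 m².
(b) P = εσAT⁴ = 0.939×5.670×10⁻⁸×24.8×(1308)⁴ = 3.86×10⁶ W.

λ_max ≈ 2.22 μm; P ≈ 3.86×10⁶ W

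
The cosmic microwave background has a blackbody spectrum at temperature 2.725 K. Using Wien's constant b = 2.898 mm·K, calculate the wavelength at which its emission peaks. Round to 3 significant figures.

λ_max ≈ 1.06×10⁻³ m

Wien's displacement law: λ_max = b/T = (2.898×10⁻³ m·K)/(2.725 K) = 1.063×10⁻³ m.
That is 1.06×10⁻³ m, in the microwave range.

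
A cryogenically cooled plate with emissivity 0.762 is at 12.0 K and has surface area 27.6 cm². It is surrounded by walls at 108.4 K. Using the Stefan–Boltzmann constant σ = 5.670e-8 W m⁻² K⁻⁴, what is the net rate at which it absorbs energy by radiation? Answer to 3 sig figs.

Net gain ≈ 0.0165 W

Area A = 27.6 cm² = 2.76×10⁻³ m².
Net radiated power P_net = εσA(T⁴ − T₀⁴) = 0.762×5.670×10⁻⁸×2.76×10⁻³×(12.0⁴ − 108.4⁴).
T⁴ − T₀⁴ = 20736.0 − 1.38076×10⁸ = -1.38055×10⁸ K⁴, so P_net = -0.0165 W — negative, meaning a net gain of 0.0165 W.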